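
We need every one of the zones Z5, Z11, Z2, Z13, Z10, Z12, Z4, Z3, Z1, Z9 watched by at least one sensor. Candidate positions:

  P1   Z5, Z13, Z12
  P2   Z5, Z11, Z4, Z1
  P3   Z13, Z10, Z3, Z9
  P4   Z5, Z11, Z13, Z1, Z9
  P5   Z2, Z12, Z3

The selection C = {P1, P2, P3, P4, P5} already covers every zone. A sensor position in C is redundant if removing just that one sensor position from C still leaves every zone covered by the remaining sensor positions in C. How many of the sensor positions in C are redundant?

2

Drop P1: the rest still cover every zone — redundant.
Drop P2: Z4 uncovered — not redundant.
Drop P3: Z10 uncovered — not redundant.
Drop P4: the rest still cover every zone — redundant.
Drop P5: Z2 uncovered — not redundant.
2 redundant: P1, P4.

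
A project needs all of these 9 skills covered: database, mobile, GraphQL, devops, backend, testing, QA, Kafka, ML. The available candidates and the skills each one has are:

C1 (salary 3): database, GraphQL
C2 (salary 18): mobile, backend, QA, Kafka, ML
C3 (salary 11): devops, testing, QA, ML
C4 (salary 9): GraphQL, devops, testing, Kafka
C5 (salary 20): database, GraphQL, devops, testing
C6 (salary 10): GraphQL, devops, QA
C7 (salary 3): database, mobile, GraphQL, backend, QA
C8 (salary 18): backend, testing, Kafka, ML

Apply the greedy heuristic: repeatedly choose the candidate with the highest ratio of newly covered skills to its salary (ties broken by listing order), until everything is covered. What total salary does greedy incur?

23

Pick 1: C7 adds 5 new (database, mobile, GraphQL, backend, QA) at salary 3 (ratio 5/3).
Pick 2: C4 adds 3 new (devops, testing, Kafka) at salary 9 (ratio 3/9).
Pick 3: C3 adds 1 new (ML) at salary 11 (ratio 1/11).
Greedy total salary: 3 + 9 + 11 = 23.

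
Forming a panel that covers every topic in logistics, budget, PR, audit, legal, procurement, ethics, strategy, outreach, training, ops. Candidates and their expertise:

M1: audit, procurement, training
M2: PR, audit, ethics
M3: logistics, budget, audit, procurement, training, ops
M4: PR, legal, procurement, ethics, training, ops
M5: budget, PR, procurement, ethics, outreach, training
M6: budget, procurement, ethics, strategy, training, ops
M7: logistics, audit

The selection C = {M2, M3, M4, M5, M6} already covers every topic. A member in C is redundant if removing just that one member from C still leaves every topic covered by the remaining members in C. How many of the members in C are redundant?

Drop M2: the rest still cover every topic — redundant.
Drop M3: logistics uncovered — not redundant.
Drop M4: legal uncovered — not redundant.
Drop M5: outreach uncovered — not redundant.
Drop M6: strategy uncovered — not redundant.
1 redundant: M2.

1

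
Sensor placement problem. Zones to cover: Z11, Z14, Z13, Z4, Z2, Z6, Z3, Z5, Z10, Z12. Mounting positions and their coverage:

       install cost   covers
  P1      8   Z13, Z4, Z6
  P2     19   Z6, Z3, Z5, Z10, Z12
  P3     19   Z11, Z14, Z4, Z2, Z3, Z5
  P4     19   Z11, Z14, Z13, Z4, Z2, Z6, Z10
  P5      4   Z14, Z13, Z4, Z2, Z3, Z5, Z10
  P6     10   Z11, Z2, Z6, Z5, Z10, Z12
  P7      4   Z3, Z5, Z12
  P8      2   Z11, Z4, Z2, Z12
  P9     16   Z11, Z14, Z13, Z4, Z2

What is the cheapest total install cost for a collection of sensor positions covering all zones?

P5, P6 cover every zone at install cost 4 + 10 = 14.
Any cover uses at least 2 sensor positions; among all covering selections none totals below 14.

14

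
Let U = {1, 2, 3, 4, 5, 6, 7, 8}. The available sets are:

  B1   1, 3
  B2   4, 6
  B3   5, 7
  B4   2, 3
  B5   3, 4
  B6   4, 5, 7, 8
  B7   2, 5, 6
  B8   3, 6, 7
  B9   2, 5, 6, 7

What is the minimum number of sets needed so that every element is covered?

3

B1, B6, B7 together cover {1, 2, 3, 4, 5, 6, 7, 8} — every element.
No 2 of the 9 sets cover everything (all 36 pairs fall short), so 3 is minimum.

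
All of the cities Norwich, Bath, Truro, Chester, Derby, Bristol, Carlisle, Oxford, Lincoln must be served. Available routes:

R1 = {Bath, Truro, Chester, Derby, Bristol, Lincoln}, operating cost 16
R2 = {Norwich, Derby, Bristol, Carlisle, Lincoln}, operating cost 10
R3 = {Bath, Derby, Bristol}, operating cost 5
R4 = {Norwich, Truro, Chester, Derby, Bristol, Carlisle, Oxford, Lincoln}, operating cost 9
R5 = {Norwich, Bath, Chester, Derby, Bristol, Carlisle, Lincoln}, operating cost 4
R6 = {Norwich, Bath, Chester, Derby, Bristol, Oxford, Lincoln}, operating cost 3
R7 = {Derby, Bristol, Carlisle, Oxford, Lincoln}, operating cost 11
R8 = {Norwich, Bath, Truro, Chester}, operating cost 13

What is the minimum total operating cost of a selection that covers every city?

12

R4, R6 cover every city at operating cost 9 + 3 = 12.
Any cover uses at least 2 routes; among all covering selections none totals below 12.
Greedy by coverage-per-operating cost would pick R6, R5, R4 for 16 — worse than the optimum 12.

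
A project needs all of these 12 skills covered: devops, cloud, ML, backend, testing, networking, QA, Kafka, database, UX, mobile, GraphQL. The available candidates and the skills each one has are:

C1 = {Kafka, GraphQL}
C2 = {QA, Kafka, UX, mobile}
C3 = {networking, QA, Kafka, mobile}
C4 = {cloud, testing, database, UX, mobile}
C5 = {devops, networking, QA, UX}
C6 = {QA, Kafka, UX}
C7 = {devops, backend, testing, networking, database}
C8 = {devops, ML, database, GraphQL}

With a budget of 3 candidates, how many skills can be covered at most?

11

Choosing C2, C7, C8 covers {devops, ML, backend, testing, networking, QA, Kafka, database, UX, mobile, GraphQL} — 11 skills.
No choice of 3 candidates does better; here cloud is left uncovered.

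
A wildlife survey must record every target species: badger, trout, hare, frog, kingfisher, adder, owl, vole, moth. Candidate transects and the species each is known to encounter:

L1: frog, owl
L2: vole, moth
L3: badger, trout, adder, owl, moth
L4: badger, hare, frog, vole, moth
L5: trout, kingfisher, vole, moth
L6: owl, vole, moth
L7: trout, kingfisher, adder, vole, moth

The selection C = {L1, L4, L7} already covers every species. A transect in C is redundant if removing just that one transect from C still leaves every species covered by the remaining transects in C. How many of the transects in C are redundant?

Drop L1: owl uncovered — not redundant.
Drop L4: badger, hare uncovered — not redundant.
Drop L7: trout, kingfisher, adder uncovered — not redundant.
None of the transects in C is redundant.

0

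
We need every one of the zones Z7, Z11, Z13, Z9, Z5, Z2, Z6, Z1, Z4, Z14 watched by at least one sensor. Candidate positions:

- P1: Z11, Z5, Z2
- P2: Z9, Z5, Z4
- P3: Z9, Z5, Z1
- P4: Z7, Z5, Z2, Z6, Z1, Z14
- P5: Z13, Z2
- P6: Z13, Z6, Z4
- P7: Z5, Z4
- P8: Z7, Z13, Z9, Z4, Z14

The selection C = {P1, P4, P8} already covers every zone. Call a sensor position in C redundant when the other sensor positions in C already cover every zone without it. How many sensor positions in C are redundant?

0

Drop P1: Z11 uncovered — not redundant.
Drop P4: Z6, Z1 uncovered — not redundant.
Drop P8: Z13, Z9, Z4 uncovered — not redundant.
None of the sensor positions in C is redundant.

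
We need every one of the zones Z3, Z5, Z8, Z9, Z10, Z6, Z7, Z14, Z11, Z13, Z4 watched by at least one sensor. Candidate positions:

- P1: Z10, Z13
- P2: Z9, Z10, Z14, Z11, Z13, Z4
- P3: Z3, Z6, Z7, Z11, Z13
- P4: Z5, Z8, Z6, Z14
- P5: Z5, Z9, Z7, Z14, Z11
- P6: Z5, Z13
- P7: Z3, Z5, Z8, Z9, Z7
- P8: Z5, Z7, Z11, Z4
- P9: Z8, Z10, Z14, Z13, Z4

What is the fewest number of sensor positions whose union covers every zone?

3

P2, P3, P4 together cover {Z3, Z5, Z8, Z9, Z10, Z6, Z7, Z14, Z11, Z13, Z4} — every zone.
No 2 of the 9 sensor positions cover everything (all 36 pairs fall short), so 3 is minimum.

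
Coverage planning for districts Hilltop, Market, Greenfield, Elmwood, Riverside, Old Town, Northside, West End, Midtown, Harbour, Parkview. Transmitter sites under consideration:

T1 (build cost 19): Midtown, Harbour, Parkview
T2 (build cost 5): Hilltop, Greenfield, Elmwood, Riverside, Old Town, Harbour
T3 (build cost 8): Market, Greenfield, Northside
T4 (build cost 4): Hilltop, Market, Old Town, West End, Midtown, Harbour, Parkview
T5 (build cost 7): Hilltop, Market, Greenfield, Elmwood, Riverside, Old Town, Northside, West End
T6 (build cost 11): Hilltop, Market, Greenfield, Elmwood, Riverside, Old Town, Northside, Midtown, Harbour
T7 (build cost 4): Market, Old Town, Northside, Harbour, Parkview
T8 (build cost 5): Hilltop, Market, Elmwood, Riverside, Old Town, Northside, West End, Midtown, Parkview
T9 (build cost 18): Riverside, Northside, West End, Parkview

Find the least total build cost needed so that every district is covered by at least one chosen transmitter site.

T2, T8 cover every district at build cost 5 + 5 = 10.
Any cover uses at least 2 transmitter sites; among all covering selections none totals below 10.

10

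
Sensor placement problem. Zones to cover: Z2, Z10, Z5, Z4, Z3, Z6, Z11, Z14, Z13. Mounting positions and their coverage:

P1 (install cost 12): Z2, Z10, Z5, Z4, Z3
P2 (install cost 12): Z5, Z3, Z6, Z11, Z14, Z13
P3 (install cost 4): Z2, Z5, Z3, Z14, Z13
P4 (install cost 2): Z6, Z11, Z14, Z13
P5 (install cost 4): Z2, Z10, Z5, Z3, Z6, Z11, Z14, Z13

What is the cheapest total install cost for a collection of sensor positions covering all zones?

14

P1, P4 cover every zone at install cost 12 + 2 = 14.
Any cover uses at least 2 sensor positions; among all covering selections none totals below 14.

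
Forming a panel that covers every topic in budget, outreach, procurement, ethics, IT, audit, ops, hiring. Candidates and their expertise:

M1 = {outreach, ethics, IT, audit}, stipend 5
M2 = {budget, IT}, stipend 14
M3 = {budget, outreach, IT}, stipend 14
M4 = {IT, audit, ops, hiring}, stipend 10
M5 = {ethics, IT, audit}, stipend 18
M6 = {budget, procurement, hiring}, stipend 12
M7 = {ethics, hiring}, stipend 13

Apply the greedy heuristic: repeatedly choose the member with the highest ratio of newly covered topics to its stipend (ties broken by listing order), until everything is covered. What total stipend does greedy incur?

27

Pick 1: M1 adds 4 new (outreach, ethics, IT, audit) at stipend 5 (ratio 4/5).
Pick 2: M6 adds 3 new (budget, procurement, hiring) at stipend 12 (ratio 3/12).
Pick 3: M4 adds 1 new (ops) at stipend 10 (ratio 1/10).
Greedy total stipend: 5 + 12 + 10 = 27.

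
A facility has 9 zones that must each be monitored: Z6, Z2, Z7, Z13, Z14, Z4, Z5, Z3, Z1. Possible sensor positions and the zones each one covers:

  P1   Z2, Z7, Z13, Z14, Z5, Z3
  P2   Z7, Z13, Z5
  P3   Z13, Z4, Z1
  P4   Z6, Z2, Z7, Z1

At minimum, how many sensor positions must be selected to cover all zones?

P1, P3, P4 together cover {Z6, Z2, Z7, Z13, Z14, Z4, Z5, Z3, Z1} — every zone.
No 2 of the 4 sensor positions cover everything (all 6 pairs fall short), so 3 is minimum.

3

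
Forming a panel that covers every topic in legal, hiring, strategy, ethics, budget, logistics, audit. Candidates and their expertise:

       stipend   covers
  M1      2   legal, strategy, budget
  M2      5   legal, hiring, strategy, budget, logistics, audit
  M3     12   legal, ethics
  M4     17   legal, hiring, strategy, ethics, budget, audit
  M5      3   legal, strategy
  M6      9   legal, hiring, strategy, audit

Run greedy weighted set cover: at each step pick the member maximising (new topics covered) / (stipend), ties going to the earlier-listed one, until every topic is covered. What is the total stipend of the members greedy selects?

19

Pick 1: M1 adds 3 new (legal, strategy, budget) at stipend 2 (ratio 3/2).
Pick 2: M2 adds 3 new (hiring, logistics, audit) at stipend 5 (ratio 3/5).
Pick 3: M3 adds 1 new (ethics) at stipend 12 (ratio 1/12).
Greedy total stipend: 2 + 5 + 12 = 19. (The true optimum is 17, so greedy overshoots here.)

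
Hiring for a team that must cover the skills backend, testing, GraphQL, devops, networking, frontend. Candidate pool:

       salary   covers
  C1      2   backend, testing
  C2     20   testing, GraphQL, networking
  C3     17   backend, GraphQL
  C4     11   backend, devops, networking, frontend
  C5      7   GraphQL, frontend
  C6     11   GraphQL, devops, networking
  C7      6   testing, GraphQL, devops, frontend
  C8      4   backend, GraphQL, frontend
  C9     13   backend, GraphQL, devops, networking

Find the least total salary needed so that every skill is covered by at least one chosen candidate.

17

C4, C7 cover every skill at salary 11 + 6 = 17.
Any cover uses at least 2 candidates; among all covering selections none totals below 17.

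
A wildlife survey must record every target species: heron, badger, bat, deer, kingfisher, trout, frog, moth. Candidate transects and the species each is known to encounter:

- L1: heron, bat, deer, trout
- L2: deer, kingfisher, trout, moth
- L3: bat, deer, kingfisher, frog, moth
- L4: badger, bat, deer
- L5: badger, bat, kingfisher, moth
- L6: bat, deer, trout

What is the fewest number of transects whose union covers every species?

L1, L3, L4 together cover {heron, badger, bat, deer, kingfisher, trout, frog, moth} — every species.
No 2 of the 6 transects cover everything (all 15 pairs fall short), so 3 is minimum.

3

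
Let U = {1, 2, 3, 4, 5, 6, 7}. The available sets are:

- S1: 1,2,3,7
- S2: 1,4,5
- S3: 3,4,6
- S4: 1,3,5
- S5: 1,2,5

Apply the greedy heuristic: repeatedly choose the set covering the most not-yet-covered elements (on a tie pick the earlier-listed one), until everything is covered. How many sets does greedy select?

Pick 1: S1 covers 4 new elements (1, 2, 3, 7).
Pick 2: S2 covers 2 new elements (4, 5).
Pick 3: S3 covers 1 new elements (6).
Greedy uses 3 sets.

3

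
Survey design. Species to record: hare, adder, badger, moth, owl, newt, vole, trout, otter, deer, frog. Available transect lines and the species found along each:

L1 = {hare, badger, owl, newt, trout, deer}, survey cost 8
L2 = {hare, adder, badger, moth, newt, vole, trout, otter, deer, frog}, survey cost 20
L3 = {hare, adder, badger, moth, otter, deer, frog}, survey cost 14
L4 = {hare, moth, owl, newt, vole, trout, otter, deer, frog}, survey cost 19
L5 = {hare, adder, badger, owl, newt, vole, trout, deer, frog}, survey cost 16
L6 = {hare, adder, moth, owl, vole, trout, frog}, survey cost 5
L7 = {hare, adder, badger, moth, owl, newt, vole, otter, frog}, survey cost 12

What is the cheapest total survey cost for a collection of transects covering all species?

L1, L7 cover every species at survey cost 8 + 12 = 20.
Any cover uses at least 2 transects; among all covering selections none totals below 20.

20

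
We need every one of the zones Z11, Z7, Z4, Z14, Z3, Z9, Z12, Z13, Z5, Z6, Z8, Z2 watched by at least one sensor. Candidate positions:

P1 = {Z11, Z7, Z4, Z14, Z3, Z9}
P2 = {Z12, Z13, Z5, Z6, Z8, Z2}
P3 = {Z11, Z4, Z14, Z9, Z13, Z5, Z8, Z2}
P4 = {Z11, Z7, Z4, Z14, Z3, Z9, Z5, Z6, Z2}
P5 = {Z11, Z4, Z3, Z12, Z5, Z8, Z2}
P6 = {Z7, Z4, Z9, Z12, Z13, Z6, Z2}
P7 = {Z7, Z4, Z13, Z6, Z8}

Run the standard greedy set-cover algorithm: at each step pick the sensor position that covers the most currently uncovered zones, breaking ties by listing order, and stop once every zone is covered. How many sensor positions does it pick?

Pick 1: P4 covers 9 new zones (Z11, Z7, Z4, Z14, Z3, Z9, Z5, Z6, Z2).
Pick 2: P2 covers 3 new zones (Z12, Z13, Z8).
Greedy uses 2 sensor positions.

2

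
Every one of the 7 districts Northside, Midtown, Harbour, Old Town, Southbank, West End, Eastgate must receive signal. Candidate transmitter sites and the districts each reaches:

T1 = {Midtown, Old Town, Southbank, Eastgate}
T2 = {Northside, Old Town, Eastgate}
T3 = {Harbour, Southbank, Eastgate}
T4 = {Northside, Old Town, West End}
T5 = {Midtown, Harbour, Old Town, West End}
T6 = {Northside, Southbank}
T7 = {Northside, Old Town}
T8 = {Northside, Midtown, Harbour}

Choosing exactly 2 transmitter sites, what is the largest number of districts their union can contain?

Choosing T1, T4 covers {Northside, Midtown, Old Town, Southbank, West End, Eastgate} — 6 districts.
No choice of 2 transmitter sites does better; here Harbour is left uncovered.

6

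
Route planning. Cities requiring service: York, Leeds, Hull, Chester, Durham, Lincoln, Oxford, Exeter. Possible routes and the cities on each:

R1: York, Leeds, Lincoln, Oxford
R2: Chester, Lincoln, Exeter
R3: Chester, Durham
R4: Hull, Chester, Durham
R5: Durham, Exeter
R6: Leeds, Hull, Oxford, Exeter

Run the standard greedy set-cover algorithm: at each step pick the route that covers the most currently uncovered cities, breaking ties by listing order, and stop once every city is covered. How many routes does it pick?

Pick 1: R1 covers 4 new cities (York, Leeds, Lincoln, Oxford).
Pick 2: R4 covers 3 new cities (Hull, Chester, Durham).
Pick 3: R2 covers 1 new cities (Exeter).
Greedy uses 3 routes.

3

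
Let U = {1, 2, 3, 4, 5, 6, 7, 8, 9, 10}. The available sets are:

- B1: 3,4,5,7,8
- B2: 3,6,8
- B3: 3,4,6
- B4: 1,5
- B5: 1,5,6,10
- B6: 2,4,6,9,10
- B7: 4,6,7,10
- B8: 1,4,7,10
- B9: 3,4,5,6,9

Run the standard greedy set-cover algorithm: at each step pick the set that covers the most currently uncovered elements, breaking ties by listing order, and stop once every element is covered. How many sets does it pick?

3

Pick 1: B1 covers 5 new elements (3, 4, 5, 7, 8).
Pick 2: B6 covers 4 new elements (2, 6, 9, 10).
Pick 3: B4 covers 1 new elements (1).
Greedy uses 3 sets.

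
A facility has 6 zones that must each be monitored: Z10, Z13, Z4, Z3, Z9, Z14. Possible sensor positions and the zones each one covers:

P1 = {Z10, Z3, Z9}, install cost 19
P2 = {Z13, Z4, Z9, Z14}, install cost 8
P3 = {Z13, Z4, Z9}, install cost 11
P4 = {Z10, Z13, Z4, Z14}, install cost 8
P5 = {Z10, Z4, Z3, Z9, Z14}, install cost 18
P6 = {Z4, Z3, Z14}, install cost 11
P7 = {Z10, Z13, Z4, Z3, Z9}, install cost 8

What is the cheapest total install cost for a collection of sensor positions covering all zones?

16

P2, P7 cover every zone at install cost 8 + 8 = 16.
Any cover uses at least 2 sensor positions; among all covering selections none totals below 16.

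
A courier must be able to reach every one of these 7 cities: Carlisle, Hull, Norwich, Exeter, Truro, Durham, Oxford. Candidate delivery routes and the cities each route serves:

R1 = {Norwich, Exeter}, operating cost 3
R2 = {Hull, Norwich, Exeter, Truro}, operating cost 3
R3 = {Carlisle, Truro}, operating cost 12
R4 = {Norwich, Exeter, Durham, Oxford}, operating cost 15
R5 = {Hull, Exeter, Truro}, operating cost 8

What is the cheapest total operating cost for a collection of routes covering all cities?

30

R2, R3, R4 cover every city at operating cost 3 + 12 + 15 = 30.
Any cover uses at least 3 routes; among all covering selections none totals below 30.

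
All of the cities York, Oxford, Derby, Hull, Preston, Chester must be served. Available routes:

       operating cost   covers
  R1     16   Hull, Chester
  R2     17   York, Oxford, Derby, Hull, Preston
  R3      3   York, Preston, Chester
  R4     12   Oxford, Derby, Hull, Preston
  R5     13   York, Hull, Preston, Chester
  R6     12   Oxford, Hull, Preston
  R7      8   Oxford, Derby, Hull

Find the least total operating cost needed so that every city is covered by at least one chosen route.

11

R3, R7 cover every city at operating cost 3 + 8 = 11.
Any cover uses at least 2 routes; among all covering selections none totals below 11.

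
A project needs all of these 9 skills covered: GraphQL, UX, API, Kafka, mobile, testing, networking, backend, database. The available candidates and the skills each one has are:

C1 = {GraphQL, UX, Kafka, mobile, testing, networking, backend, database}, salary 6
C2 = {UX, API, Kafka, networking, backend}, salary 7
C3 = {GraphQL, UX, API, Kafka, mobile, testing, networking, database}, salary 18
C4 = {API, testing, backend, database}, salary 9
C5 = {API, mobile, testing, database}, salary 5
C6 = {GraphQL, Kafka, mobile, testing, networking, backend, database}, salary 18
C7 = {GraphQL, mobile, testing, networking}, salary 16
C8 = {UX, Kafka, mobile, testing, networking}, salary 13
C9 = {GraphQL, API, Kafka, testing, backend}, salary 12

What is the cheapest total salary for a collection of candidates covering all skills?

C1, C5 cover every skill at salary 6 + 5 = 11.
Any cover uses at least 2 candidates; among all covering selections none totals below 11.

11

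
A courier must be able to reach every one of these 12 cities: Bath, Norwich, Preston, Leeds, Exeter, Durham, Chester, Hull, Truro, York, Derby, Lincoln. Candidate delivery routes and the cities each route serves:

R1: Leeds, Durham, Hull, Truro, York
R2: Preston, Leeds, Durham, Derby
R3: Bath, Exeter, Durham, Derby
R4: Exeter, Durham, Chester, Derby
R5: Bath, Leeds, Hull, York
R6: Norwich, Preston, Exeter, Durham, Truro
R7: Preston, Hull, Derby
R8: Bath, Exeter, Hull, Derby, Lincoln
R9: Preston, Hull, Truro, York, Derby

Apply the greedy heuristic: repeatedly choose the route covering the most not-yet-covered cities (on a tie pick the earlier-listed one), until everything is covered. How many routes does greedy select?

4

Pick 1: R1 covers 5 new cities (Leeds, Durham, Hull, Truro, York).
Pick 2: R8 covers 4 new cities (Bath, Exeter, Derby, Lincoln).
Pick 3: R6 covers 2 new cities (Norwich, Preston).
Pick 4: R4 covers 1 new cities (Chester).
Greedy uses 4 routes.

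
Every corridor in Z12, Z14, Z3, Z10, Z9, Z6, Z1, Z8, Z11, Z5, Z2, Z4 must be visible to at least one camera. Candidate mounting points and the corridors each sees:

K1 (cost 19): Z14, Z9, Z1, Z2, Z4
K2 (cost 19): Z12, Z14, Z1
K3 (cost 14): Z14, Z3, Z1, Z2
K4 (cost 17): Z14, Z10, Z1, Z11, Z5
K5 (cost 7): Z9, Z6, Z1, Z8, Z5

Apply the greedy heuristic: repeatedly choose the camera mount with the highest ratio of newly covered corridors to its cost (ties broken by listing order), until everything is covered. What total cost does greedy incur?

Pick 1: K5 adds 5 new (Z9, Z6, Z1, Z8, Z5) at cost 7 (ratio 5/7).
Pick 2: K3 adds 3 new (Z14, Z3, Z2) at cost 14 (ratio 3/14).
Pick 3: K4 adds 2 new (Z10, Z11) at cost 17 (ratio 2/17).
Pick 4: K1 adds 1 new (Z4) at cost 19 (ratio 1/19).
Pick 5: K2 adds 1 new (Z12) at cost 19 (ratio 1/19).
Greedy total cost: 7 + 14 + 17 + 19 + 19 = 76.

76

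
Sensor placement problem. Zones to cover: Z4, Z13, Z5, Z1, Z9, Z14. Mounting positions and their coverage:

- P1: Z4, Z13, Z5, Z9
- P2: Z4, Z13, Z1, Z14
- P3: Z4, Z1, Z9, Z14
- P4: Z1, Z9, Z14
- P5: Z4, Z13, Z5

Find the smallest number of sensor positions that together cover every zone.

P1, P2 together cover {Z4, Z13, Z5, Z1, Z9, Z14} — every zone.
No single sensor position contains all 6 zones, so 2 is optimal.

2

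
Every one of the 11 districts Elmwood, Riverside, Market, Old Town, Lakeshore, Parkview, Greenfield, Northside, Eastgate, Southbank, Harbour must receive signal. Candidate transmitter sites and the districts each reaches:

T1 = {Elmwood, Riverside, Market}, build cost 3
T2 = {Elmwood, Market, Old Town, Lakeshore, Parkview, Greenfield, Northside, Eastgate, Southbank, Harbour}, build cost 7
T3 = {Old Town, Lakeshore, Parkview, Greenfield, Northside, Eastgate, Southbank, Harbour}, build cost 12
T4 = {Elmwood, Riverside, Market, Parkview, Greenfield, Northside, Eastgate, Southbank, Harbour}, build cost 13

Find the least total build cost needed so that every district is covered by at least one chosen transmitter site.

T1, T2 cover every district at build cost 3 + 7 = 10.
Any cover uses at least 2 transmitter sites; among all covering selections none totals below 10.

10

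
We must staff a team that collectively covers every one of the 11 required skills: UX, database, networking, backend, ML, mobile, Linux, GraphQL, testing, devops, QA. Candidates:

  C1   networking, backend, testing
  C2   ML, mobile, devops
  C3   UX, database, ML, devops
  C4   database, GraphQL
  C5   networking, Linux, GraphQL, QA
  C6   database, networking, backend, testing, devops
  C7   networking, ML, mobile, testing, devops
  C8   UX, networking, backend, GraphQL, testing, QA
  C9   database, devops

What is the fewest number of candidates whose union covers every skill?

C1, C2, C3, C5 together cover {UX, database, networking, backend, ML, mobile, Linux, GraphQL, testing, devops, QA} — every skill.
No 3 of the 9 candidates cover everything (all 84 triples fall short), so 4 is minimum.

4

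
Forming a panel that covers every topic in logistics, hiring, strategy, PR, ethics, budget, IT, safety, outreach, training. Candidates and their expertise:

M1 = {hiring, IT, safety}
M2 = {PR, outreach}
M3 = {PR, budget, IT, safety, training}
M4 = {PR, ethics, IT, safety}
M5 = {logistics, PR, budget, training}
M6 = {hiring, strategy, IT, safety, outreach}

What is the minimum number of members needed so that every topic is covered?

3

M4, M5, M6 together cover {logistics, hiring, strategy, PR, ethics, budget, IT, safety, outreach, training} — every topic.
No 2 of the 6 members cover everything (all 15 pairs fall short), so 3 is minimum.
Greedy (largest uncovered first) would take M3, M6, M4, M5 — 4 members — but 3 suffice.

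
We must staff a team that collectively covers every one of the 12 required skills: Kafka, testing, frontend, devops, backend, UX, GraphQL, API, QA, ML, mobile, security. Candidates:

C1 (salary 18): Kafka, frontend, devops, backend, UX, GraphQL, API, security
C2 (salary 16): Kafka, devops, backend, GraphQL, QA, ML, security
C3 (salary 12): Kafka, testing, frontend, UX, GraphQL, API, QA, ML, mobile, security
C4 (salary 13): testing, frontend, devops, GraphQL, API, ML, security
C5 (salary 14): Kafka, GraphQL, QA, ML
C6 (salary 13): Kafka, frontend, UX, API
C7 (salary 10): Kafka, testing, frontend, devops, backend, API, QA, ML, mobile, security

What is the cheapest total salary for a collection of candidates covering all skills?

C3, C7 cover every skill at salary 12 + 10 = 22.
Any cover uses at least 2 candidates; among all covering selections none totals below 22.

22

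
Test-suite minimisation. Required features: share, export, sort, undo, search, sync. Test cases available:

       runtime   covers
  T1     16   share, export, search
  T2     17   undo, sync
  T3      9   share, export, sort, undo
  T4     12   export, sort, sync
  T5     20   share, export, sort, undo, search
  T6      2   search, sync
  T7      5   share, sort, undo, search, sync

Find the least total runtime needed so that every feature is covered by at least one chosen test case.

11

T3, T6 cover every feature at runtime 9 + 2 = 11.
Any cover uses at least 2 test cases; among all covering selections none totals below 11.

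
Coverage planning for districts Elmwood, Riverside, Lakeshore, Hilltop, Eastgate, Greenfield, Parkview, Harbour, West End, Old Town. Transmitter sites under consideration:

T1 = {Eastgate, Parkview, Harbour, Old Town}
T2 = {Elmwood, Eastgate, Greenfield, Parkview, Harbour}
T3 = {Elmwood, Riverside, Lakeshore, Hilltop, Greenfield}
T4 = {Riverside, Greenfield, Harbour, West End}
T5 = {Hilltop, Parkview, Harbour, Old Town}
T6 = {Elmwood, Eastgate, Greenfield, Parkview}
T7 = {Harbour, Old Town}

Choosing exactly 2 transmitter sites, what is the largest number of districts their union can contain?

9

Choosing T1, T3 covers {Elmwood, Riverside, Lakeshore, Hilltop, Eastgate, Greenfield, Parkview, Harbour, Old Town} — 9 districts.
No choice of 2 transmitter sites does better; here West End is left uncovered.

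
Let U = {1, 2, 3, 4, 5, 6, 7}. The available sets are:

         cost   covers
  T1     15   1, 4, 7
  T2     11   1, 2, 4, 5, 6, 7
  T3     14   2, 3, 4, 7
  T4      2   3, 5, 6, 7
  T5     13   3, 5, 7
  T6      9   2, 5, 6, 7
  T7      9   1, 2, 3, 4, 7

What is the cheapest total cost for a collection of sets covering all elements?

T4, T7 cover every element at cost 2 + 9 = 11.
Any cover uses at least 2 sets; among all covering selections none totals below 11.

11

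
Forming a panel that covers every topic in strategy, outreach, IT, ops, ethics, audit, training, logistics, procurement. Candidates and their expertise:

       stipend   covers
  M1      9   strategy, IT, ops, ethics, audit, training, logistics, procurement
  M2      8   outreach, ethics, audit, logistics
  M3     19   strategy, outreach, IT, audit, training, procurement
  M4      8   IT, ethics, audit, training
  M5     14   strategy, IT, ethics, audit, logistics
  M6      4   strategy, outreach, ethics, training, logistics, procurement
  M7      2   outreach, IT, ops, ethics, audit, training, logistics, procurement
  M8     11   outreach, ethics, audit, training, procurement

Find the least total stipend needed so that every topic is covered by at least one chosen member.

6

M6, M7 cover every topic at stipend 4 + 2 = 6.
Any cover uses at least 2 members; among all covering selections none totals below 6.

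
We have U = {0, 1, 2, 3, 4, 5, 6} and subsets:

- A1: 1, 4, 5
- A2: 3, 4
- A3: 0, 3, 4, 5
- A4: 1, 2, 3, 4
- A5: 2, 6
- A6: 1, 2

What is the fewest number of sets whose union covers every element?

A1, A3, A5 together cover {0, 1, 2, 3, 4, 5, 6} — every element.
No 2 of the 6 sets cover everything (all 15 pairs fall short), so 3 is minimum.

3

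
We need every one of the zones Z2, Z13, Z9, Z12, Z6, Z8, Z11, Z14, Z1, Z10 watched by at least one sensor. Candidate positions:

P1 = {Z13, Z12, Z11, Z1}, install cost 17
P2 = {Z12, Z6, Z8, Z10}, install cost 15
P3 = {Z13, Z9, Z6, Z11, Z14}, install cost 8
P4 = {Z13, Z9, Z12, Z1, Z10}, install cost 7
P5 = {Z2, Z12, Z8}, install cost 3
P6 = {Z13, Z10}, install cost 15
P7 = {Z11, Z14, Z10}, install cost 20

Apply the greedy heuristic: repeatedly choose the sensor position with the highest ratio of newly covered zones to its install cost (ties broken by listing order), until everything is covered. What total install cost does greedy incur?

Pick 1: P5 adds 3 new (Z2, Z12, Z8) at install cost 3 (ratio 3/3).
Pick 2: P3 adds 5 new (Z13, Z9, Z6, Z11, Z14) at install cost 8 (ratio 5/8).
Pick 3: P4 adds 2 new (Z1, Z10) at install cost 7 (ratio 2/7).
Greedy total install cost: 3 + 8 + 7 = 18.

18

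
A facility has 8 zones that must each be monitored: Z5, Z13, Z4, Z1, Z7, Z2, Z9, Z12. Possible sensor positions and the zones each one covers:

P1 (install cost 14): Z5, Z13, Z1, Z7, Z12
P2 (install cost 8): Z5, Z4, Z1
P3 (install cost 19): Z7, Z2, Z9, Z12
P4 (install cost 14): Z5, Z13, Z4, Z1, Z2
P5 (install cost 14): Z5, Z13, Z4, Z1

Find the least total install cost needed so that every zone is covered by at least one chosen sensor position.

33

P3, P4 cover every zone at install cost 19 + 14 = 33.
Any cover uses at least 2 sensor positions; among all covering selections none totals below 33.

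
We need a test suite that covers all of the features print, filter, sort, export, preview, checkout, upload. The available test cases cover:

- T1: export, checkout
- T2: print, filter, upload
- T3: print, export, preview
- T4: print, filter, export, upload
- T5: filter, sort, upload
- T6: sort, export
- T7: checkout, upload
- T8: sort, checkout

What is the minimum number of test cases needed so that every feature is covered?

3

T1, T3, T5 together cover {print, filter, sort, export, preview, checkout, upload} — every feature.
No 2 of the 8 test cases cover everything (all 28 pairs fall short), so 3 is minimum.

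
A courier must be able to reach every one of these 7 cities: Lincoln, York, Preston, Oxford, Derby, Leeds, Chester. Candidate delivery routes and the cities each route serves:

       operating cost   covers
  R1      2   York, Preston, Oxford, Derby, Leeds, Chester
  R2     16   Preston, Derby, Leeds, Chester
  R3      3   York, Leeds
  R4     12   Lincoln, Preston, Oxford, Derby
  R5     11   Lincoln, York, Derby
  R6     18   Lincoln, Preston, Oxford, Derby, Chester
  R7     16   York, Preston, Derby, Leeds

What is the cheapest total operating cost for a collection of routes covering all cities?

R1, R5 cover every city at operating cost 2 + 11 = 13.
Any cover uses at least 2 routes; among all covering selections none totals below 13.

13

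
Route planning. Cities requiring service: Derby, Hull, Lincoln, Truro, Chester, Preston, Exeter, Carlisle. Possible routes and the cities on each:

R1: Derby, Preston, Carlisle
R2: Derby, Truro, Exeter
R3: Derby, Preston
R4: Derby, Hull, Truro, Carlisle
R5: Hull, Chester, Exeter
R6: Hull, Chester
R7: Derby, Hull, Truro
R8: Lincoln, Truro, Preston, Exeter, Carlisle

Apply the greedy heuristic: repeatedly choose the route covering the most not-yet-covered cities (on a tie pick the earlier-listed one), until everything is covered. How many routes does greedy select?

3

Pick 1: R8 covers 5 new cities (Lincoln, Truro, Preston, Exeter, Carlisle).
Pick 2: R4 covers 2 new cities (Derby, Hull).
Pick 3: R5 covers 1 new cities (Chester).
Greedy uses 3 routes.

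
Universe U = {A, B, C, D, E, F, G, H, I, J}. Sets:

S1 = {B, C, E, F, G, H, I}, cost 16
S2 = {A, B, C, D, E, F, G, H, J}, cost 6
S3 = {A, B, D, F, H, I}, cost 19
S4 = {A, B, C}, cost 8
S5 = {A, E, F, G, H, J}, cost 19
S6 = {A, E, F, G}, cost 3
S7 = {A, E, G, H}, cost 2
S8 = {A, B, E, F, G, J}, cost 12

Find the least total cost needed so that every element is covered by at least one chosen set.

S1, S2 cover every element at cost 16 + 6 = 22.
Any cover uses at least 2 sets; among all covering selections none totals below 22.
Greedy by coverage-per-cost would pick S7, S2, S1 for 24 — worse than the optimum 22.

22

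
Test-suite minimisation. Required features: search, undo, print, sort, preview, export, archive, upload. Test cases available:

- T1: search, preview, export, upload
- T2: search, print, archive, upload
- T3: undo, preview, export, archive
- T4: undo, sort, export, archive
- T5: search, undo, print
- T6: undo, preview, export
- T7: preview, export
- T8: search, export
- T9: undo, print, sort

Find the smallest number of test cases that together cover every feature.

T1, T2, T4 together cover {search, undo, print, sort, preview, export, archive, upload} — every feature.
No 2 of the 9 test cases cover everything (all 36 pairs fall short), so 3 is minimum.

3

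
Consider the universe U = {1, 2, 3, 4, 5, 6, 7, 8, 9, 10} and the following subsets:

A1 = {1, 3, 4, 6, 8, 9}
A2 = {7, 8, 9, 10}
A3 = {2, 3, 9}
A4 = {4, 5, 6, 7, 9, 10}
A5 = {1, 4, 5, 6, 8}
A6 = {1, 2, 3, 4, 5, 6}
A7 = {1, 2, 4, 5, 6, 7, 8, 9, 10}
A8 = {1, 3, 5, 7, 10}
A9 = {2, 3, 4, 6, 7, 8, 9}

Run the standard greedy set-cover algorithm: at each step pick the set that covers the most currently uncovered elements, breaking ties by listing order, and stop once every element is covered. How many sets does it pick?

2

Pick 1: A7 covers 9 new elements (1, 2, 4, 5, 6, 7, 8, 9, 10).
Pick 2: A1 covers 1 new elements (3).
Greedy uses 2 sets.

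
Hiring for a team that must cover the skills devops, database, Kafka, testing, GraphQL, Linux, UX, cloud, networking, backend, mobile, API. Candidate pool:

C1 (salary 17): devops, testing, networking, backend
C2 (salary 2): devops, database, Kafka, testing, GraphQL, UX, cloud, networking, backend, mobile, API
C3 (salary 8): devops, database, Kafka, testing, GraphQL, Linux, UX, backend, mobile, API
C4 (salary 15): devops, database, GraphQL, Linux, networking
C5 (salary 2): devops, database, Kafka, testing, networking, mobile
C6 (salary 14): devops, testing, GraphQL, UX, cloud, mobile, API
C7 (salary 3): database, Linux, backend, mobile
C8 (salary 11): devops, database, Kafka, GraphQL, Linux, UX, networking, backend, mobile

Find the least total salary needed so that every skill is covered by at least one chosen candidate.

5

C2, C7 cover every skill at salary 2 + 3 = 5.
Any cover uses at least 2 candidates; among all covering selections none totals below 5.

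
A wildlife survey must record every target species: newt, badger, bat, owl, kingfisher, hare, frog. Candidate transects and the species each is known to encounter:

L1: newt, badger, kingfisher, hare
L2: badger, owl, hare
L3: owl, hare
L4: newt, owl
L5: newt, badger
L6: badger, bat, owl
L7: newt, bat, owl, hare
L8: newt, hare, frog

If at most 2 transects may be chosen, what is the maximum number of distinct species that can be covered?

Choosing L1, L6 covers {newt, badger, bat, owl, kingfisher, hare} — 6 species.
No choice of 2 transects does better; here frog is left uncovered.

6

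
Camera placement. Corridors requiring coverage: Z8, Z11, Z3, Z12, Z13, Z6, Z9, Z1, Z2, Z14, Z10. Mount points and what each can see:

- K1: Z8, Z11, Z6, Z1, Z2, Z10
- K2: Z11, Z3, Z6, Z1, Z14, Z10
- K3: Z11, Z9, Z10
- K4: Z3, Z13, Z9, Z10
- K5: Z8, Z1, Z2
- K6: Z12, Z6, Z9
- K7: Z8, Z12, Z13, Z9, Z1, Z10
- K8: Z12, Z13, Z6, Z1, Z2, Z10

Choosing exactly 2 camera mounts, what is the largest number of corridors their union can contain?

10

Choosing K2, K7 covers {Z8, Z11, Z3, Z12, Z13, Z6, Z9, Z1, Z14, Z10} — 10 corridors.
No choice of 2 camera mounts does better; here Z2 is left uncovered.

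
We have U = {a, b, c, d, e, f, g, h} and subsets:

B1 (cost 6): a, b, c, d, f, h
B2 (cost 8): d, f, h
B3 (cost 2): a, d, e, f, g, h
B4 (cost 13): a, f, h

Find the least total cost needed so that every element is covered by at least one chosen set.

B1, B3 cover every element at cost 6 + 2 = 8.
Any cover uses at least 2 sets; among all covering selections none totals below 8.

8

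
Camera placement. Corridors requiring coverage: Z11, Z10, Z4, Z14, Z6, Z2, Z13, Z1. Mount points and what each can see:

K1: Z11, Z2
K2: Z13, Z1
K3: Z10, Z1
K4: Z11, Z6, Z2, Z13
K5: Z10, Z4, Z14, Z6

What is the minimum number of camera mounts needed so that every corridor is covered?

3

K1, K2, K5 together cover {Z11, Z10, Z4, Z14, Z6, Z2, Z13, Z1} — every corridor.
No 2 of the 5 camera mounts cover everything (all 10 pairs fall short), so 3 is minimum.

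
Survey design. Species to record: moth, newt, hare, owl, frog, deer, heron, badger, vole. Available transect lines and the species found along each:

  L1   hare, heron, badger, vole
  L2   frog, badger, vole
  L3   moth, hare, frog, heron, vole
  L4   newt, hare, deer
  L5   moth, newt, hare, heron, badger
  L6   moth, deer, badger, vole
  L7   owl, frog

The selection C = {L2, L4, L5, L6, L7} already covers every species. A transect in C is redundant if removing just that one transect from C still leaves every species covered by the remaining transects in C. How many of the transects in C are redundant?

Drop L2: the rest still cover every species — redundant.
Drop L4: the rest still cover every species — redundant.
Drop L5: heron uncovered — not redundant.
Drop L6: the rest still cover every species — redundant.
Drop L7: owl uncovered — not redundant.
3 redundant: L2, L4, L6.

3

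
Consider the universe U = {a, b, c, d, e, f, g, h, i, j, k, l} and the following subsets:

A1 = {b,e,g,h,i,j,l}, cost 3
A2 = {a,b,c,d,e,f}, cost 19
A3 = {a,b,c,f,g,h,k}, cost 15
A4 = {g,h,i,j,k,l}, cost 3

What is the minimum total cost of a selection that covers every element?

22

A2, A4 cover every element at cost 19 + 3 = 22.
Any cover uses at least 2 sets; among all covering selections none totals below 22.
Greedy by coverage-per-cost would pick A1, A4, A2 for 25 — worse than the optimum 22.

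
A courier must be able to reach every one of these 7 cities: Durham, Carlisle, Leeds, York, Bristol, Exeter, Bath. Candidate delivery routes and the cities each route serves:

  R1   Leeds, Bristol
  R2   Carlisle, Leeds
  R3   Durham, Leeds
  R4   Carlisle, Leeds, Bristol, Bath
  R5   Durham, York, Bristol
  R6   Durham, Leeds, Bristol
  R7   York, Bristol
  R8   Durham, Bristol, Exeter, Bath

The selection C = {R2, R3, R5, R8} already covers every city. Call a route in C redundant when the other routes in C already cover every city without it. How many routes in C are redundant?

Drop R2: Carlisle uncovered — not redundant.
Drop R3: the rest still cover every city — redundant.
Drop R5: York uncovered — not redundant.
Drop R8: Exeter, Bath uncovered — not redundant.
1 redundant: R3.

1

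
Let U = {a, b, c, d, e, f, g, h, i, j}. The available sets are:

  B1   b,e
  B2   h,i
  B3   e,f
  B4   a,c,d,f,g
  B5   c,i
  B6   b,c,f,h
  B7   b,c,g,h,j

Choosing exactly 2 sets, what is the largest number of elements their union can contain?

Choosing B4, B7 covers {a, b, c, d, f, g, h, j} — 8 elements.
No choice of 2 sets does better; here e, i are left uncovered.

8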